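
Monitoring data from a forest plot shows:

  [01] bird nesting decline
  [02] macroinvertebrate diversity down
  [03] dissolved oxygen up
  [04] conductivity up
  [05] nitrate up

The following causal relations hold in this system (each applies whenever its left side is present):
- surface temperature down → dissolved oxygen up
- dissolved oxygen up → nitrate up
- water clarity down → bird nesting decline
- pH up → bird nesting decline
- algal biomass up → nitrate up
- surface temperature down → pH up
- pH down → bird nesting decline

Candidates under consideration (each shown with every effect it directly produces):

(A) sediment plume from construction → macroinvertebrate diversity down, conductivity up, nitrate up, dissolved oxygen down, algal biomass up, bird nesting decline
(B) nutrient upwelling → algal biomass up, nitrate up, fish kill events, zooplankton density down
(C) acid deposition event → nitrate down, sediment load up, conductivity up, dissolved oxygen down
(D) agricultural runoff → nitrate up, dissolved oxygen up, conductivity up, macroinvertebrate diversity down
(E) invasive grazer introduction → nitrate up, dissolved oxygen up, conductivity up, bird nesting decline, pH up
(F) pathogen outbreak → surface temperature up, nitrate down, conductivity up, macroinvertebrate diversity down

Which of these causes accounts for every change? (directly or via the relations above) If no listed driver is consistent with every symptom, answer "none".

Per-candidate check:
(A) sediment plume from construction — bird nesting decline yes; macroinvertebrate diversity down yes; dissolved oxygen up NO; conductivity up yes; nitrate up yes
(B) nutrient upwelling — bird nesting decline NO; macroinvertebrate diversity down NO; dissolved oxygen up NO; conductivity up NO; nitrate up yes
(C) acid deposition event — bird nesting decline NO; macroinvertebrate diversity down NO; dissolved oxygen up NO; conductivity up yes; nitrate up NO
(D) agricultural runoff — does not account for bird nesting decline
(E) invasive grazer introduction — does not account for macroinvertebrate diversity down
(F) pathogen outbreak — fails on bird nesting decline, dissolved oxygen up, nitrate up (predicts nitrate down, not nitrate up)
None of the listed candidates fits everything.

none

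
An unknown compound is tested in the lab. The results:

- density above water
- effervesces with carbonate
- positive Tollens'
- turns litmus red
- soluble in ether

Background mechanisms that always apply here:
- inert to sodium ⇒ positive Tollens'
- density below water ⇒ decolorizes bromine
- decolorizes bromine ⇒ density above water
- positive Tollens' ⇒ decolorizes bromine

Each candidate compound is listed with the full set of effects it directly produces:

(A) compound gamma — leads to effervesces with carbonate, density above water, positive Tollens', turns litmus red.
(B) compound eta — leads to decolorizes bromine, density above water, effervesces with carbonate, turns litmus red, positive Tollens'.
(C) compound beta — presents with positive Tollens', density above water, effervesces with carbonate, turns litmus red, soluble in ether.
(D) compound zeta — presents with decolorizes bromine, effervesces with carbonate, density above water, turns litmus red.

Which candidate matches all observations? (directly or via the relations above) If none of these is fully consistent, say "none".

C

Checking each candidate against the observations:
(A) compound gamma — does not account for soluble in ether
(B) compound eta — density above water yes; effervesces with carbonate yes; positive Tollens' yes; turns litmus red yes; soluble in ether NO
(C) compound beta — accounts for every observation
(D) compound zeta — does not account for positive Tollens', soluble in ether
(C) is the only candidate with no mismatches.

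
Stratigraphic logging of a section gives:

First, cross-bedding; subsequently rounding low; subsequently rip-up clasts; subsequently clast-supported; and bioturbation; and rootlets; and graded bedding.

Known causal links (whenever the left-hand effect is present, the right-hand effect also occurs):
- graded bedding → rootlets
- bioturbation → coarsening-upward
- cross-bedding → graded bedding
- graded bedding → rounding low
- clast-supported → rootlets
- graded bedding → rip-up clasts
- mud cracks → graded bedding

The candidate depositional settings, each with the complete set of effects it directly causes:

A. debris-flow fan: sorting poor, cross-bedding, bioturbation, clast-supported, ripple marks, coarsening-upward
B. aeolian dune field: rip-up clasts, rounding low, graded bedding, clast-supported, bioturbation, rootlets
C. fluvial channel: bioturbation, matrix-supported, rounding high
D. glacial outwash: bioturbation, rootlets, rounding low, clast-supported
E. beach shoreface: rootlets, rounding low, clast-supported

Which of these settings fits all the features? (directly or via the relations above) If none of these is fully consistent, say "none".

Testing each hypothesis:
(A) debris-flow fan — accounts for every observation (rounding low by cross-bedding → graded bedding → rounding low)
(B) aeolian dune field — does not account for cross-bedding
(C) fluvial channel — cross-bedding -; rounding low -; rip-up clasts -; clast-supported -; bioturbation +; rootlets -; graded bedding -
(D) glacial outwash — does not account for cross-bedding, rip-up clasts, graded bedding
(E) beach shoreface — does not account for cross-bedding, rip-up clasts, bioturbation, graded bedding
Only (A) is consistent with every observation.

A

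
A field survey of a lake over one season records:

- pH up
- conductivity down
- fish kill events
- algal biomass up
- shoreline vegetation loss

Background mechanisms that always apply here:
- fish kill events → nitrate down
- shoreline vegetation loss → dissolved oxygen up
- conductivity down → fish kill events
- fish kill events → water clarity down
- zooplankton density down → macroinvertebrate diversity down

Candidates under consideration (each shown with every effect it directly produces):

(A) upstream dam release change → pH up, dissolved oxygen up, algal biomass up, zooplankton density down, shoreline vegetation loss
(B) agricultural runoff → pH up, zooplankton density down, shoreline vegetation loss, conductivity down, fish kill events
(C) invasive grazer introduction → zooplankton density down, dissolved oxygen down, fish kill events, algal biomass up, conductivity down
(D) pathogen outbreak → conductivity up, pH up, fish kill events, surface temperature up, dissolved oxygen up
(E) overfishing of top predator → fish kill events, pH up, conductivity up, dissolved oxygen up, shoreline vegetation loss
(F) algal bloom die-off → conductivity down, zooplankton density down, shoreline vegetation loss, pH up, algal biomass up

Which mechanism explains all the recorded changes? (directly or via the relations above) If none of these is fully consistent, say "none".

F

For each candidate, compare predicted effects to what was observed:
(A) upstream dam release change — pH up match; conductivity down miss; fish kill events miss; algal biomass up match; shoreline vegetation loss match
(B) agricultural runoff — pH up match; conductivity down match; fish kill events match; algal biomass up miss; shoreline vegetation loss match
(C) invasive grazer introduction — does not account for pH up, shoreline vegetation loss
(D) pathogen outbreak — pH up match; conductivity down miss; fish kill events match; algal biomass up miss; shoreline vegetation loss miss
(E) overfishing of top predator — pH up match; conductivity down miss; fish kill events match; algal biomass up miss; shoreline vegetation loss match
(F) algal bloom die-off — accounts for every observation (fish kill events via conductivity down → fish kill events)
(F) alone accounts for all the evidence.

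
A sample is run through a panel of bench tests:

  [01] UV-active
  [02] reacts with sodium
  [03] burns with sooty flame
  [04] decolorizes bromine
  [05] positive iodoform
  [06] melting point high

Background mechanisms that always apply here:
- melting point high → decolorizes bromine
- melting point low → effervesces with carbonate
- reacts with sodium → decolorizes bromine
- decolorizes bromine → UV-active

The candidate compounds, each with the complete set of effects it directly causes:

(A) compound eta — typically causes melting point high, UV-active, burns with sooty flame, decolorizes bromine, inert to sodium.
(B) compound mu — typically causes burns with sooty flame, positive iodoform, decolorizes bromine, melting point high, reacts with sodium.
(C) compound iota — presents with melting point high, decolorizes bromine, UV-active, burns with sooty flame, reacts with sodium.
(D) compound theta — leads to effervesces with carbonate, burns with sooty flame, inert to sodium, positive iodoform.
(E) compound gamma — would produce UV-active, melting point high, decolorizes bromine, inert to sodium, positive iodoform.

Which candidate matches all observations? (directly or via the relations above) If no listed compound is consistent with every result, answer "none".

Checking each candidate against the observations:
(A) compound eta — UV-active ✓; reacts with sodium ✗; burns with sooty flame ✓; decolorizes bromine ✓; positive iodoform ✗; melting point high ✓
(B) compound mu — UV-active ✓ (through decolorizes bromine → UV-active); reacts with sodium ✓; burns with sooty flame ✓; decolorizes bromine ✓; positive iodoform ✓; melting point high ✓
(C) compound iota — UV-active ✓; reacts with sodium ✓; burns with sooty flame ✓; decolorizes bromine ✓; positive iodoform ✗; melting point high ✓
(D) compound theta — UV-active ✗; reacts with sodium ✗; burns with sooty flame ✓; decolorizes bromine ✗; positive iodoform ✓; melting point high ✗
(E) compound gamma — UV-active ✓; reacts with sodium ✗; burns with sooty flame ✗; decolorizes bromine ✓; positive iodoform ✓; melting point high ✓
(B) is the only candidate with no mismatches.

B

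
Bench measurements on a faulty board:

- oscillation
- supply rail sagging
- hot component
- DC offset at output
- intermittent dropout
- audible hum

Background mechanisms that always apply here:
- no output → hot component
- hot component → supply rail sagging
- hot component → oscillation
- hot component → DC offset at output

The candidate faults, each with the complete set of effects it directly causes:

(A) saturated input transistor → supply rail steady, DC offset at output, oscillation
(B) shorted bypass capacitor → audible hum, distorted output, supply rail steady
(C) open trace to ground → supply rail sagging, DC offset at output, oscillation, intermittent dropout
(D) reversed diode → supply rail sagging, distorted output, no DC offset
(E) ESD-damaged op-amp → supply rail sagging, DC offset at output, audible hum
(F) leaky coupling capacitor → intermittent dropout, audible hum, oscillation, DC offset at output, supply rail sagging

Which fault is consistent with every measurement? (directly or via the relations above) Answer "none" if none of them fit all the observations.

Testing each hypothesis:
(A) saturated input transistor — oscillation +; supply rail sagging -; hot component -; DC offset at output +; intermittent dropout -; audible hum -
(B) shorted bypass capacitor — oscillation -; supply rail sagging -; hot component -; DC offset at output -; intermittent dropout -; audible hum +
(C) open trace to ground — does not account for hot component, audible hum
(D) reversed diode — oscillation -; supply rail sagging +; hot component -; DC offset at output -; intermittent dropout -; audible hum -
(E) ESD-damaged op-amp — does not account for oscillation, hot component, intermittent dropout
(F) leaky coupling capacitor — does not account for hot component
No candidate is consistent with all observations.

none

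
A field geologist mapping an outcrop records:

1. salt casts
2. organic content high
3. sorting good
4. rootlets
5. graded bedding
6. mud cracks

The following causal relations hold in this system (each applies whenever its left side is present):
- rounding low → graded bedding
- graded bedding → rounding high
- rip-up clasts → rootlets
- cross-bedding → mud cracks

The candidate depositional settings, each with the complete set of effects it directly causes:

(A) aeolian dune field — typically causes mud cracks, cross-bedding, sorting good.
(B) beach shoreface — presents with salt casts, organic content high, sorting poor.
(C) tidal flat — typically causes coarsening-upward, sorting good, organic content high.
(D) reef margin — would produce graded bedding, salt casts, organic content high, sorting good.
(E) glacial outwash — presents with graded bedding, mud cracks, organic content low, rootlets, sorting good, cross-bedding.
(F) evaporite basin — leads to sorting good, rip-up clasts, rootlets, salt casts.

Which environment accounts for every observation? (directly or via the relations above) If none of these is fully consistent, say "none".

Checking each candidate against the observations:
(A) aeolian dune field — salt casts miss; organic content high miss; sorting good match; rootlets miss; graded bedding miss; mud cracks match
(B) beach shoreface — salt casts match; organic content high match; sorting good miss; rootlets miss; graded bedding miss; mud cracks miss
(C) tidal flat — salt casts miss; organic content high match; sorting good match; rootlets miss; graded bedding miss; mud cracks miss
(D) reef margin — salt casts match; organic content high match; sorting good match; rootlets miss; graded bedding match; mud cracks miss
(E) glacial outwash — fails on salt casts, organic content high (predicts organic content low, not organic content high)
(F) evaporite basin — salt casts match; organic content high miss; sorting good match; rootlets match; graded bedding miss; mud cracks miss
None of the listed candidates fits everything.

none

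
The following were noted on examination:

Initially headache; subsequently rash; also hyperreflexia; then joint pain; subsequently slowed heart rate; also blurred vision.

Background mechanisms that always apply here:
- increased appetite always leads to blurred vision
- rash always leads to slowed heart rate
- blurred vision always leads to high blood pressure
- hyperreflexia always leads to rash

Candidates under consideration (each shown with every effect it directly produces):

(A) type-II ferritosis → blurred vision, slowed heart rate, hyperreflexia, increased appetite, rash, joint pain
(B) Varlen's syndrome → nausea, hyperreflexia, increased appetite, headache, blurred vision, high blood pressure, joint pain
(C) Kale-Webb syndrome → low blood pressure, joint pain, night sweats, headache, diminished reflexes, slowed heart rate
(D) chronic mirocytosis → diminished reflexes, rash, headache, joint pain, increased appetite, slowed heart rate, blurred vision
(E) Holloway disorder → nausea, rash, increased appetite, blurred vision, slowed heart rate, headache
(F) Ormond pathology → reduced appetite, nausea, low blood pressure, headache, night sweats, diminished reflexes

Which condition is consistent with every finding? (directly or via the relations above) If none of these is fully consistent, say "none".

Testing each hypothesis:
(A) type-II ferritosis — does not account for headache
(B) Varlen's syndrome — accounts for every observation (rash by hyperreflexia → rash)
(C) Kale-Webb syndrome — fails on rash, hyperreflexia, blurred vision (predicts diminished reflexes, not hyperreflexia)
(D) chronic mirocytosis — fails on hyperreflexia (predicts diminished reflexes, not hyperreflexia)
(E) Holloway disorder — headache +; rash +; hyperreflexia -; joint pain -; slowed heart rate +; blurred vision +
(F) Ormond pathology — headache +; rash -; hyperreflexia -; joint pain -; slowed heart rate -; blurred vision -
(B) alone accounts for all the evidence.

B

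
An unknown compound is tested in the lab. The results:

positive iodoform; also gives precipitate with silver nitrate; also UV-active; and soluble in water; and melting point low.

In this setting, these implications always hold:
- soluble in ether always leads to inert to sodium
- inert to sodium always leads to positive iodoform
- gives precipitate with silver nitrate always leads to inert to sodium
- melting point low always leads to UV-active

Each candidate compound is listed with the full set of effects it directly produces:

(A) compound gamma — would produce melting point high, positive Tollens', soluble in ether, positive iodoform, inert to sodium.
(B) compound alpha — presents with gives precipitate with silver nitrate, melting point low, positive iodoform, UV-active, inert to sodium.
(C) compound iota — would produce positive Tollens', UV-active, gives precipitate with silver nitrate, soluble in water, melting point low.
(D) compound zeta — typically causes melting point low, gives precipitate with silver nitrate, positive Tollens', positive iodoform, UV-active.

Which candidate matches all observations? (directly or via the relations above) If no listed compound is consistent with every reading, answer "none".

C

Per-candidate check:
(A) compound gamma — fails on gives precipitate with silver nitrate, UV-active, soluble in water, melting point low (predicts melting point high, not melting point low)
(B) compound alpha — does not account for soluble in water
(C) compound iota — positive iodoform match (via gives precipitate with silver nitrate → inert to sodium → positive iodoform); gives precipitate with silver nitrate match; UV-active match; soluble in water match; melting point low match
(D) compound zeta — positive iodoform match; gives precipitate with silver nitrate match; UV-active match; soluble in water miss; melting point low match
Only (C) is consistent with every observation.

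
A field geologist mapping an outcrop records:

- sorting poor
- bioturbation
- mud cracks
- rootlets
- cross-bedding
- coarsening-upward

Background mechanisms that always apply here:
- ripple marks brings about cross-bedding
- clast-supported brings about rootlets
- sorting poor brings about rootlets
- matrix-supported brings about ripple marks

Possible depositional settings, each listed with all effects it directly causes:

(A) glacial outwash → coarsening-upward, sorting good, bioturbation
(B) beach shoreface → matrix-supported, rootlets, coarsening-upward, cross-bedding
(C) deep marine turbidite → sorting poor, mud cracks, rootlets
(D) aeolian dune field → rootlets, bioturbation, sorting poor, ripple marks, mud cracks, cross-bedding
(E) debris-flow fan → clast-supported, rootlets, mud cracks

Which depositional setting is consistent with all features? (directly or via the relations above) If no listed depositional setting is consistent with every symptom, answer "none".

none

Checking each candidate against the observations:
(A) glacial outwash — fails on sorting poor, mud cracks, rootlets, cross-bedding (predicts sorting good, not sorting poor)
(B) beach shoreface — does not account for sorting poor, bioturbation, mud cracks
(C) deep marine turbidite — sorting poor yes; bioturbation NO; mud cracks yes; rootlets yes; cross-bedding NO; coarsening-upward NO
(D) aeolian dune field — does not account for coarsening-upward
(E) debris-flow fan — sorting poor NO; bioturbation NO; mud cracks yes; rootlets yes; cross-bedding NO; coarsening-upward NO
Every candidate fails on at least one observation.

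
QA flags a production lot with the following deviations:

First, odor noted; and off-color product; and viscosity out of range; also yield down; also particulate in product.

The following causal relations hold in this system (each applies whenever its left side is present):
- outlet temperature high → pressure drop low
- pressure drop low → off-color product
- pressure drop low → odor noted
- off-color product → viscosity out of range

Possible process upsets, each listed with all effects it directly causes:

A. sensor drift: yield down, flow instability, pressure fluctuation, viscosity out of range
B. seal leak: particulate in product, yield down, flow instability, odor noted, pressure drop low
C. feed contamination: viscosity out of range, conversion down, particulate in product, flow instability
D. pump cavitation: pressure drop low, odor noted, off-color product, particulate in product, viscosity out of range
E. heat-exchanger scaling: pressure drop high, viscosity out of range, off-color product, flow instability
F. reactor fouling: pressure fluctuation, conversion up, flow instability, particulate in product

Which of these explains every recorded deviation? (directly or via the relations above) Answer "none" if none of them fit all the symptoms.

Checking each candidate against the observations:
(A) sensor drift — odor noted NO; off-color product NO; viscosity out of range yes; yield down yes; particulate in product NO
(B) seal leak — accounts for every observation (off-color product via pressure drop low → off-color product)
(C) feed contamination — does not account for odor noted, off-color product, yield down
(D) pump cavitation — odor noted yes; off-color product yes; viscosity out of range yes; yield down NO; particulate in product yes
(E) heat-exchanger scaling — does not account for odor noted, yield down, particulate in product
(F) reactor fouling — odor noted NO; off-color product NO; viscosity out of range NO; yield down NO; particulate in product yes
Only (B) is consistent with every observation.

B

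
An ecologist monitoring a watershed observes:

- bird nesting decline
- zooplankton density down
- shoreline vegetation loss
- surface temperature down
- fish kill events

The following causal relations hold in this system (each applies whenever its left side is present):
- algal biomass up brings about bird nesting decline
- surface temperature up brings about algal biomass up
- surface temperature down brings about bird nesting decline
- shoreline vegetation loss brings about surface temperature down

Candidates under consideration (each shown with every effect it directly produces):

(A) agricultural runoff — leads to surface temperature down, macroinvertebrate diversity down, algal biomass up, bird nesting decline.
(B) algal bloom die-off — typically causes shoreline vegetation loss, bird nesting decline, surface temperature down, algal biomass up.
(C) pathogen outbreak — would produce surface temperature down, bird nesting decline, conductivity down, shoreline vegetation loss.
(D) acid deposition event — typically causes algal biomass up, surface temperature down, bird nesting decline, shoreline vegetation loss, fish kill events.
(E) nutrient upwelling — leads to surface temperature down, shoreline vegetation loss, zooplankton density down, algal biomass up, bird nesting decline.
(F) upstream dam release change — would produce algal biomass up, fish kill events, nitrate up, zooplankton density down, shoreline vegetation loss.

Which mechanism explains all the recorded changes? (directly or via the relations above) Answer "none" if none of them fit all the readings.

Per-candidate check:
(A) agricultural runoff — bird nesting decline match; zooplankton density down miss; shoreline vegetation loss miss; surface temperature down match; fish kill events miss
(B) algal bloom die-off — does not account for zooplankton density down, fish kill events
(C) pathogen outbreak — bird nesting decline match; zooplankton density down miss; shoreline vegetation loss match; surface temperature down match; fish kill events miss
(D) acid deposition event — bird nesting decline match; zooplankton density down miss; shoreline vegetation loss match; surface temperature down match; fish kill events match
(E) nutrient upwelling — bird nesting decline match; zooplankton density down match; shoreline vegetation loss match; surface temperature down match; fish kill events miss
(F) upstream dam release change — bird nesting decline match (by algal biomass up → bird nesting decline); zooplankton density down match; shoreline vegetation loss match; surface temperature down match (by shoreline vegetation loss → surface temperature down); fish kill events match
Only (F) is consistent with every observation.

F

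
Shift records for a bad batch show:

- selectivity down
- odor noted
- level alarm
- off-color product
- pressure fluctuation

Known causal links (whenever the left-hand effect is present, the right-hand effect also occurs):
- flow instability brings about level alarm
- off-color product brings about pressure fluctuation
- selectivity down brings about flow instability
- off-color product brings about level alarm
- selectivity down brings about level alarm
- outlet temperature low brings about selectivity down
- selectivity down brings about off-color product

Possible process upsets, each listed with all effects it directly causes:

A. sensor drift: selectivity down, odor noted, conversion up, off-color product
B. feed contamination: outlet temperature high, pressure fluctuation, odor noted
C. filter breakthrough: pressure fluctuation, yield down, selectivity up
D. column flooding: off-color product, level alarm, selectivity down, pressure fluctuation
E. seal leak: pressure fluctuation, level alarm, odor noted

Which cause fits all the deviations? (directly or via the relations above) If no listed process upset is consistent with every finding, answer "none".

Testing each hypothesis:
(A) sensor drift — accounts for every observation (level alarm through selectivity down → level alarm)
(B) feed contamination — selectivity down -; odor noted +; level alarm -; off-color product -; pressure fluctuation +
(C) filter breakthrough — selectivity down -; odor noted -; level alarm -; off-color product -; pressure fluctuation +
(D) column flooding — selectivity down +; odor noted -; level alarm +; off-color product +; pressure fluctuation +
(E) seal leak — selectivity down -; odor noted +; level alarm +; off-color product -; pressure fluctuation +
(A) alone accounts for all the evidence.

A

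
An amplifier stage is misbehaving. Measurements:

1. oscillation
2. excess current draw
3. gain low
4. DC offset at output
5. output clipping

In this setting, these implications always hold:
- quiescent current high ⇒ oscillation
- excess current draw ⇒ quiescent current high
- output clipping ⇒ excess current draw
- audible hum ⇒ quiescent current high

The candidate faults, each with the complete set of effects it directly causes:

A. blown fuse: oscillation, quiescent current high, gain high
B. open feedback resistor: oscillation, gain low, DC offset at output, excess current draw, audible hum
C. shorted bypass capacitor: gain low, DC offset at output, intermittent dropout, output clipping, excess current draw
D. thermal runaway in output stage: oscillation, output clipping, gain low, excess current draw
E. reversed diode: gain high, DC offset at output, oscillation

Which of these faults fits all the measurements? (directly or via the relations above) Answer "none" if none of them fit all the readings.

Checking each candidate against the observations:
(A) blown fuse — oscillation match; excess current draw miss; gain low miss; DC offset at output miss; output clipping miss
(B) open feedback resistor — does not account for output clipping
(C) shorted bypass capacitor — accounts for every observation (oscillation by excess current draw → quiescent current high → oscillation)
(D) thermal runaway in output stage — does not account for DC offset at output
(E) reversed diode — oscillation match; excess current draw miss; gain low miss; DC offset at output match; output clipping miss
(C) alone accounts for all the evidence.

C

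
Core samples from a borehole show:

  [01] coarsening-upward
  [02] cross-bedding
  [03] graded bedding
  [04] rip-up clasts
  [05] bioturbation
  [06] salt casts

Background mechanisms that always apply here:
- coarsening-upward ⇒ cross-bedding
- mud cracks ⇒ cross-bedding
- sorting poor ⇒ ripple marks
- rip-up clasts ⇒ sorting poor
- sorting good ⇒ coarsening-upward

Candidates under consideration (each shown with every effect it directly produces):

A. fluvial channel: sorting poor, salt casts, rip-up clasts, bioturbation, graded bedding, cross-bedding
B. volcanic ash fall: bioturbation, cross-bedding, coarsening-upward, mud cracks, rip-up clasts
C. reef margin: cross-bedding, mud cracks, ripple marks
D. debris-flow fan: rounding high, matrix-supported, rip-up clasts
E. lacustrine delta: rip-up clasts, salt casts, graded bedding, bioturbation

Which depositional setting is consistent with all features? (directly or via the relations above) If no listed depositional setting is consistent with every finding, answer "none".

none

Checking each candidate against the observations:
(A) fluvial channel — coarsening-upward NO; cross-bedding yes; graded bedding yes; rip-up clasts yes; bioturbation yes; salt casts yes
(B) volcanic ash fall — coarsening-upward yes; cross-bedding yes; graded bedding NO; rip-up clasts yes; bioturbation yes; salt casts NO
(C) reef margin — coarsening-upward NO; cross-bedding yes; graded bedding NO; rip-up clasts NO; bioturbation NO; salt casts NO
(D) debris-flow fan — does not account for coarsening-upward, cross-bedding, graded bedding, bioturbation, salt casts
(E) lacustrine delta — does not account for coarsening-upward, cross-bedding
Every candidate fails on at least one observation.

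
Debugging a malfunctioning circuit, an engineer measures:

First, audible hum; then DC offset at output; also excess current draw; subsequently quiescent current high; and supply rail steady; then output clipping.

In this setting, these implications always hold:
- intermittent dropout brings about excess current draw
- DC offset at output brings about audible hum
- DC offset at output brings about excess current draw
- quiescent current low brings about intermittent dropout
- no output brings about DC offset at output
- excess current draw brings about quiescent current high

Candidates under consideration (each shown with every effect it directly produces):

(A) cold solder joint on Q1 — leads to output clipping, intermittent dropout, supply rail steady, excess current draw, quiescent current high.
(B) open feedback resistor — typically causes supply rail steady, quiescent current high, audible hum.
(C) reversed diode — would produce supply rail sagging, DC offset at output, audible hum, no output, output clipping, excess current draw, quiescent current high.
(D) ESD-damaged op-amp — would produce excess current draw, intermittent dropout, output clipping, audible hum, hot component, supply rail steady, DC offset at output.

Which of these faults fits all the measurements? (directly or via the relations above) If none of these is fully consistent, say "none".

D

Testing each hypothesis:
(A) cold solder joint on Q1 — audible hum -; DC offset at output -; excess current draw +; quiescent current high +; supply rail steady +; output clipping +
(B) open feedback resistor — audible hum +; DC offset at output -; excess current draw -; quiescent current high +; supply rail steady +; output clipping -
(C) reversed diode — fails on supply rail steady (predicts supply rail sagging, not supply rail steady)
(D) ESD-damaged op-amp — audible hum +; DC offset at output +; excess current draw +; quiescent current high + (by excess current draw → quiescent current high); supply rail steady +; output clipping +
(D) alone accounts for all the evidence.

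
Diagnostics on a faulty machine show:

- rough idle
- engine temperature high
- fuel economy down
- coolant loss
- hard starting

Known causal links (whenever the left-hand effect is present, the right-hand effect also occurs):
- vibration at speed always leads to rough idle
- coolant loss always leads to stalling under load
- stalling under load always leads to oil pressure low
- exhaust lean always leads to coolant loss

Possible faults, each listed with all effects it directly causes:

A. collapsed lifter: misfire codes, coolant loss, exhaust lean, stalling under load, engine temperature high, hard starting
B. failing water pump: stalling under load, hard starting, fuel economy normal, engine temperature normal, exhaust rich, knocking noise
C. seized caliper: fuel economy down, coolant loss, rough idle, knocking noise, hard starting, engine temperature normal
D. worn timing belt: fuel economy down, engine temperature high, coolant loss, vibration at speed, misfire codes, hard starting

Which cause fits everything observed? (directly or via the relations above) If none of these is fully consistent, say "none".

D

Per-candidate check:
(A) collapsed lifter — does not account for rough idle, fuel economy down
(B) failing water pump — fails on rough idle, engine temperature high, fuel economy down, coolant loss (predicts engine temperature normal, not engine temperature high; predicts fuel economy normal, not fuel economy down)
(C) seized caliper — fails on engine temperature high (predicts engine temperature normal, not engine temperature high)
(D) worn timing belt — accounts for every observation (rough idle via vibration at speed → rough idle)
Only (D) is consistent with every observation.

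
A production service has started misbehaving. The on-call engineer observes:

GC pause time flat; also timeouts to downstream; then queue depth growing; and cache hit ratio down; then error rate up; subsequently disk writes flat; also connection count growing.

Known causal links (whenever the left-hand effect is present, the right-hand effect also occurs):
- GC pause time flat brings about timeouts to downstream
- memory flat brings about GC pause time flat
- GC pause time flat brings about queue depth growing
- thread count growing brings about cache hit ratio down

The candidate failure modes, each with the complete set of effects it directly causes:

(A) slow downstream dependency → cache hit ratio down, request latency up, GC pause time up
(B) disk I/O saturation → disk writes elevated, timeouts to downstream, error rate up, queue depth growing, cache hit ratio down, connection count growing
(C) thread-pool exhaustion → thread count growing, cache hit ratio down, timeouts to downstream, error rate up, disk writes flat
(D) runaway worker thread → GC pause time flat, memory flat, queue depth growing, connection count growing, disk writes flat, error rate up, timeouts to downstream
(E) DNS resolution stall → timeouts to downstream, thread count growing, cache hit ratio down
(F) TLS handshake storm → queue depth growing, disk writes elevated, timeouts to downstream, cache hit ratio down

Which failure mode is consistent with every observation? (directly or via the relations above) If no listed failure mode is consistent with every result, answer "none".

Testing each hypothesis:
(A) slow downstream dependency — GC pause time flat NO; timeouts to downstream NO; queue depth growing NO; cache hit ratio down yes; error rate up NO; disk writes flat NO; connection count growing NO
(B) disk I/O saturation — GC pause time flat NO; timeouts to downstream yes; queue depth growing yes; cache hit ratio down yes; error rate up yes; disk writes flat NO; connection count growing yes
(C) thread-pool exhaustion — GC pause time flat NO; timeouts to downstream yes; queue depth growing NO; cache hit ratio down yes; error rate up yes; disk writes flat yes; connection count growing NO
(D) runaway worker thread — GC pause time flat yes; timeouts to downstream yes; queue depth growing yes; cache hit ratio down NO; error rate up yes; disk writes flat yes; connection count growing yes
(E) DNS resolution stall — does not account for GC pause time flat, queue depth growing, error rate up, disk writes flat, connection count growing
(F) TLS handshake storm — fails on GC pause time flat, error rate up, disk writes flat, connection count growing (predicts disk writes elevated, not disk writes flat)
No candidate is consistent with all observations.

none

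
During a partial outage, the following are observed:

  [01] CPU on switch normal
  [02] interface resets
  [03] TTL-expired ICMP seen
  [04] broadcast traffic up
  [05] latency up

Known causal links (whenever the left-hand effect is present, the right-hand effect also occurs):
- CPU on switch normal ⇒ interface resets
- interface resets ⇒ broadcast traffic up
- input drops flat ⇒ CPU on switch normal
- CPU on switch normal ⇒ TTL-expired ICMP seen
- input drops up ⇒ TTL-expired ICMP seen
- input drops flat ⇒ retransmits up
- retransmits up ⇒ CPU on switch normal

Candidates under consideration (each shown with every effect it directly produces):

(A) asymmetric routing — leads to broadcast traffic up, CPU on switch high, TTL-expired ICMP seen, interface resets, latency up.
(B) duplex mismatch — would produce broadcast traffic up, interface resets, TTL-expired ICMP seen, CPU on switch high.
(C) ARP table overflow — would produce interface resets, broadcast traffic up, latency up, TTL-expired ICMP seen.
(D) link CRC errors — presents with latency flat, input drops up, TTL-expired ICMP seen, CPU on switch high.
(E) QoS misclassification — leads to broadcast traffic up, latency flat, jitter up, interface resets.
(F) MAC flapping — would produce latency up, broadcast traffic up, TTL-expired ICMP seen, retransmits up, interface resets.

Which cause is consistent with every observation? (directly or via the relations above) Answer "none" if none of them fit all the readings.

Checking each candidate against the observations:
(A) asymmetric routing — CPU on switch normal NO; interface resets yes; TTL-expired ICMP seen yes; broadcast traffic up yes; latency up yes
(B) duplex mismatch — CPU on switch normal NO; interface resets yes; TTL-expired ICMP seen yes; broadcast traffic up yes; latency up NO
(C) ARP table overflow — does not account for CPU on switch normal
(D) link CRC errors — fails on CPU on switch normal, interface resets, broadcast traffic up, latency up (predicts CPU on switch high, not CPU on switch normal; predicts latency flat, not latency up)
(E) QoS misclassification — CPU on switch normal NO; interface resets yes; TTL-expired ICMP seen NO; broadcast traffic up yes; latency up NO
(F) MAC flapping — accounts for every observation (CPU on switch normal via retransmits up → CPU on switch normal)
(F) alone accounts for all the evidence.

F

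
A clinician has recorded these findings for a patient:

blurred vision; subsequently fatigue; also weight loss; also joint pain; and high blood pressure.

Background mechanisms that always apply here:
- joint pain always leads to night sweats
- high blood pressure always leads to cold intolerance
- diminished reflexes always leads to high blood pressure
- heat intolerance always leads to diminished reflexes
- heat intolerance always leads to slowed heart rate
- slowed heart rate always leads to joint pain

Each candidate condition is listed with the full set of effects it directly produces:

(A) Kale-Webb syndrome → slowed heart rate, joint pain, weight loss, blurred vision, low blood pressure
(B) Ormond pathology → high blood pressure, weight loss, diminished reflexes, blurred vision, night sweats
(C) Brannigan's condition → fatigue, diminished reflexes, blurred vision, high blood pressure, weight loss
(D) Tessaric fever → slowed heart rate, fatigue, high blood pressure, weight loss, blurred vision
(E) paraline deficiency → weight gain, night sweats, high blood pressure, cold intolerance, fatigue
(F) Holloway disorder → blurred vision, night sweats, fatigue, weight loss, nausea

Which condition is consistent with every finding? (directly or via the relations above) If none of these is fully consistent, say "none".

Per-candidate check:
(A) Kale-Webb syndrome — fails on fatigue, high blood pressure (predicts low blood pressure, not high blood pressure)
(B) Ormond pathology — blurred vision match; fatigue miss; weight loss match; joint pain miss; high blood pressure match
(C) Brannigan's condition — does not account for joint pain
(D) Tessaric fever — blurred vision match; fatigue match; weight loss match; joint pain match (by slowed heart rate → joint pain); high blood pressure match
(E) paraline deficiency — fails on blurred vision, weight loss, joint pain (predicts weight gain, not weight loss)
(F) Holloway disorder — does not account for joint pain, high blood pressure
(D) is the only candidate with no mismatches.

D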